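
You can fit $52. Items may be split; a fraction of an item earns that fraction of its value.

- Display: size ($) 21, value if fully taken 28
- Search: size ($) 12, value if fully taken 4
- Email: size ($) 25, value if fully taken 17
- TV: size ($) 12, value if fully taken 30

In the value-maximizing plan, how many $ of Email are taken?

19

Sort by value density: TV 30/12≈2.5, Display 28/21≈1.33, Email 17/25≈0.68, Search 4/12≈0.333.
Take all of TV (12 $, value 30) — 40 $ left.
Take all of Display (21 $, value 28) — 19 $ left.
Fill the last 19 $ with part of Email: 19/25 of it earns 12.92.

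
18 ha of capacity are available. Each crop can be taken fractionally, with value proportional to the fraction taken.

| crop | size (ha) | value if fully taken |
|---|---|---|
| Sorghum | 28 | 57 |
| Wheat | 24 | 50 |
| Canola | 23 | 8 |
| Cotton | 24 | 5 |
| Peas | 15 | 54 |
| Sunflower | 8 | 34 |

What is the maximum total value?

70

Sort by value density: Sunflower 34/8≈4.25, Peas 54/15≈3.6, Wheat 50/24≈2.08, Sorghum 57/28≈2.04, Canola 8/23≈0.348, Cotton 5/24≈0.208.
Take all of Sunflower (8 ha, value 34) ; 10 ha left.
Only 10 ha remain; take 10/15 of Peas for value 54×10/15 = 36.
Total value = 70.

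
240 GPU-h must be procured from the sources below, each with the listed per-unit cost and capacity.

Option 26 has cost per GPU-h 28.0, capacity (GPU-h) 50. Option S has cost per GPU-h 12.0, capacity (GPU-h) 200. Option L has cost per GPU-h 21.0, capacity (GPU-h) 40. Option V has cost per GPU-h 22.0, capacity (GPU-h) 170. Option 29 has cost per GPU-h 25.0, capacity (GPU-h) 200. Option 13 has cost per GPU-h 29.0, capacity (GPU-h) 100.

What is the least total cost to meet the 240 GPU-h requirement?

Cheapest first:
Option S (12.0): use full 200 ; 40 GPU-h to go.
Option L at 21.0: take all 40 GPU-h ; 0 still needed.
Option V, Option 29, Option 26, Option 13: unused.
Cost = 200×12.0 + 40×21.0 = 3240.

3240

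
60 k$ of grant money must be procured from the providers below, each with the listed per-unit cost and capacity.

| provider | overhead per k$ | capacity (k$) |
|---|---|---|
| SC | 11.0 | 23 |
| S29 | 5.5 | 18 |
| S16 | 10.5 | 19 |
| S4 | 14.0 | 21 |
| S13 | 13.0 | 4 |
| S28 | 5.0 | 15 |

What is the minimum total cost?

461.5

Cheapest first:
S28 at 5.0: take all 15 k$ → 45 still needed.
S29 at 5.5: take all 18 k$ → 27 still needed.
Take 19 from S16 at 10.5 → need 8 more.
SC at 11.0: take 8 of its 23 → requirement met.
S13, S4: unused.
Cost = 15×5.0 + 18×5.5 + 19×10.5 + 8×11.0 = 461.5.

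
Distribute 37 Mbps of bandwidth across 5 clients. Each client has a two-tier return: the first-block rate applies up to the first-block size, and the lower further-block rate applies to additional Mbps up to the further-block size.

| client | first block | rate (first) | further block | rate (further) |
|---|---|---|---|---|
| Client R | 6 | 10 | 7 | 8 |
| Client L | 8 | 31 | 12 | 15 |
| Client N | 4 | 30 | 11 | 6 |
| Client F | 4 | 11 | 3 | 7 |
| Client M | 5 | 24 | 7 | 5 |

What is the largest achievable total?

Order all 10 blocks by rate: Client L/tier1 31 > Client N/tier1 30 > Client M/tier1 24 > Client L/tier2 15 > Client F/tier1 11 > Client R/tier1 10 > Client R/tier2 8 > Client F/tier2 7 > Client N/tier2 6 > Client M/tier2 5.
Fill Client L tier1 block (8 at 31) — 29 left.
Client N/tier1 (30): +4 — 25 left.
Client M tier1 at 24: fill all 5 — 20 left.
Client L/tier2 (15): +12 — 8 left.
Fill Client F tier1 block (4 at 11) — 4 left.
Client R tier1 at 10: only 4 left, fill 4.
Total = 31×8 + 30×4 + 24×5 + 15×12 + 11×4 + 10×4 = 752.

752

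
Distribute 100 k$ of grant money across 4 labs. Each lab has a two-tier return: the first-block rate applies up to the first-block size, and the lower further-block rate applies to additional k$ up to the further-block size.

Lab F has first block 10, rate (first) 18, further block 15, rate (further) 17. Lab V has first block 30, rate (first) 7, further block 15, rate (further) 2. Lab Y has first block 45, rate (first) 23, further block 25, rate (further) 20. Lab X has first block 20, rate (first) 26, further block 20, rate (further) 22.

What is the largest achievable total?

2295

Treat each block as its own option and order by rate: Lab X/first 26 > Lab Y/first 23 > Lab X/second 22 > Lab Y/second 20 > Lab F/first 18 > Lab F/second 17 > Lab V/first 7 > Lab V/second 2.
Lab X first at 26: fill all 20 → 80 left.
Fill Lab Y first block (45 at 23) → 35 left.
Fill Lab X second block (20 at 22) → 15 left.
Lab Y/second: +15 of 25 at 20; pool empty.
Total = 26×20 + 23×45 + 22×20 + 20×15 = 2295.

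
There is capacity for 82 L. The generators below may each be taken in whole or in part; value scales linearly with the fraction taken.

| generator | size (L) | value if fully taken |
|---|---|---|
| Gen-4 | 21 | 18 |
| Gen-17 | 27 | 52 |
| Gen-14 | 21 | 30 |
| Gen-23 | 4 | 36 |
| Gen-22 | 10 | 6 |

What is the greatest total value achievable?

Sort by value density: Gen-23 36/4≈9, Gen-17 52/27≈1.93, Gen-14 30/21≈1.43, Gen-4 18/21≈0.857, Gen-22 6/10≈0.6.
All 4 L of Gen-23 fit (value 36) — 78 remain.
Take all of Gen-17 (27 L, value 52) — 51 L left.
All 21 L of Gen-14 fit (value 30) — 30 remain.
All 21 L of Gen-4 fit (value 18) — 9 remain.
Fill the last 9 L with part of Gen-22: 9/10 of it earns 5.4.
Total value = 141.4.

141.4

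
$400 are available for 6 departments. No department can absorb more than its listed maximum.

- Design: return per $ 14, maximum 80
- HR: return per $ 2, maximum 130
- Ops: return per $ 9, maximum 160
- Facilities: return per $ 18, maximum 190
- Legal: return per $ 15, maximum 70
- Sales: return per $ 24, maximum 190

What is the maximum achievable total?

8280

Rank by return per $: Sales 24 > Facilities 18 > Legal 15 > Design 14 > Ops 9 > HR 2.
Give Sales 190 to hit its cap of 190 ; 210 left.
Facilities takes 190 to reach its cap of 190 ; 20 left.
Legal has room for 70 but only 20 remain, so it gets 20.
Total = 18×190 + 15×20 + 24×190 = 8280.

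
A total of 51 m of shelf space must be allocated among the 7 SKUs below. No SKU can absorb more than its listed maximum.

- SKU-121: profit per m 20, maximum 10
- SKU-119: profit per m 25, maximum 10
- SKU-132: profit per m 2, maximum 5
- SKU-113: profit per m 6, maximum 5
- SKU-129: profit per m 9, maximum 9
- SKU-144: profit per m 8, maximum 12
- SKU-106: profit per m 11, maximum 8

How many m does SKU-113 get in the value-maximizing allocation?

Highest profit per m first: SKU-119 25 > SKU-121 20 > SKU-106 11 > SKU-129 9 > SKU-144 8 > SKU-113 6 > SKU-132 2.
SKU-119: +10 to 10 (cap) ; 41 left.
SKU-121: +10 to 10 (cap) ; 31 left.
SKU-106: +8 to 8 (cap) ; 23 left.
SKU-129: +9 to 9 (cap) ; 14 left.
SKU-144: +12 to 12 (cap) ; 2 left.
SKU-113: +2 (room for 5) → 2. Pool exhausted.

2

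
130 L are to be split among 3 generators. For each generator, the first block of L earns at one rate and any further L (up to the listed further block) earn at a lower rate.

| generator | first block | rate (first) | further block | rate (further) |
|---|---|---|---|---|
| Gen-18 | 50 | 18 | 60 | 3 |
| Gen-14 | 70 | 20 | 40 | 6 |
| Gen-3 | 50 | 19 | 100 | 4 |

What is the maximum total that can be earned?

2530

Order all 6 blocks by rate: Gen-14/first 20 > Gen-3/first 19 > Gen-18/first 18 > Gen-14/second 6 > Gen-3/second 4 > Gen-18/second 3.
Gen-14/first (20): +70 ; 60 left.
Gen-3 first at 19: fill all 50 ; 10 left.
Gen-18 first at 18: only 10 left, fill 10.
Total = 20×70 + 19×50 + 18×10 = 2530.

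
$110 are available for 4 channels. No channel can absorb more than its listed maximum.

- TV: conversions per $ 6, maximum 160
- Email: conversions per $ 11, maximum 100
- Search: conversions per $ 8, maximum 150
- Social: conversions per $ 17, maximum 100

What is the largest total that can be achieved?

1810

Rank by conversions per $: Social 17 > Email 11 > Search 8 > TV 6.
Give Social 100 to hit its cap of 100 ; 10 left.
Email: +10 (room for 100) → 10. Pool exhausted.
Total = 11×10 + 17×100 = 1810.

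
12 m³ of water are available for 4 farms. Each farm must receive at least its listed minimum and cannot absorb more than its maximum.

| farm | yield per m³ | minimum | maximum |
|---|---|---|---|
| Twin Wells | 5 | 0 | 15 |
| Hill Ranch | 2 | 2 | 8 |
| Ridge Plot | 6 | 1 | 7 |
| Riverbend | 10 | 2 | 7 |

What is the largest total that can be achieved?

92

Meeting every minimum uses 0+2+1+2 = 5 m³, leaving 7.
Highest yield per m³ first: Riverbend 10 > Ridge Plot 6 > Twin Wells 5 > Hill Ranch 2.
Riverbend takes 5 more to reach its cap of 7 ; 2 left.
Only 2 left; Ridge Plot takes them to reach 3.
Total = 2×2 + 6×3 + 10×7 = 92.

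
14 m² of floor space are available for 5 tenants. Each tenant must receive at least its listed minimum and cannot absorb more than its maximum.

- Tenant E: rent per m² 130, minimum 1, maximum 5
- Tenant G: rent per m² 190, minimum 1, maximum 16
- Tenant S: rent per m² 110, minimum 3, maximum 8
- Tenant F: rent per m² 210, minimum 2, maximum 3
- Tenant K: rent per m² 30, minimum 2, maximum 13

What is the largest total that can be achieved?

Meeting every minimum uses 1+1+3+2+2 = 9 m², leaving 5.
Highest rent per m² first: Tenant F 210 > Tenant G 190 > Tenant E 130 > Tenant S 110 > Tenant K 30.
Give Tenant F 1 more to hit its cap of 3 ; 4 left.
Only 4 left; Tenant G takes them to reach 5.
Total = 130×1 + 190×5 + 110×3 + 210×3 + 30×2 = 2100.

2100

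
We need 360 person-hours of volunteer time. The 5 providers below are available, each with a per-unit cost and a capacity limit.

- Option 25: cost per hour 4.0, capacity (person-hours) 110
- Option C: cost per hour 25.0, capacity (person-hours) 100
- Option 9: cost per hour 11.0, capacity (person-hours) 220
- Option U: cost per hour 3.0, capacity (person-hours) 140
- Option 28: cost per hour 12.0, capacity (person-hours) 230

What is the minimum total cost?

2070

Use providers in increasing cost order.
Take 140 from Option U at 3.0 ; need 220 more.
Take 110 from Option 25 at 4.0 ; need 110 more.
Option 9 (11.0): take the remaining 110 ; done.
Option 28, Option C: unused.
Cost = 140×3.0 + 110×4.0 + 110×11.0 = 2070.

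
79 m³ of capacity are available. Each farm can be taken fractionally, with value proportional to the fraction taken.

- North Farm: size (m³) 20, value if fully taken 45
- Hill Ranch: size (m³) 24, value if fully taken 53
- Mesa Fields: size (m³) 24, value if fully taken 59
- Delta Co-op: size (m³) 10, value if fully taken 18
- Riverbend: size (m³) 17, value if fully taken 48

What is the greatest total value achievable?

191.75

Sort by value density: Riverbend 48/17≈2.82, Mesa Fields 59/24≈2.46, North Farm 45/20≈2.25, Hill Ranch 53/24≈2.21, Delta Co-op 18/10≈1.8.
All 17 m³ of Riverbend fit (value 48) ; 62 remain.
All 24 m³ of Mesa Fields fit (value 59) ; 38 remain.
North Farm: take in full, 20 m³ for value 45 ; 18 left.
Only 18 m³ remain; take 18/24 of Hill Ranch for value 53×18/24 = 39.75.
Total value = 191.75.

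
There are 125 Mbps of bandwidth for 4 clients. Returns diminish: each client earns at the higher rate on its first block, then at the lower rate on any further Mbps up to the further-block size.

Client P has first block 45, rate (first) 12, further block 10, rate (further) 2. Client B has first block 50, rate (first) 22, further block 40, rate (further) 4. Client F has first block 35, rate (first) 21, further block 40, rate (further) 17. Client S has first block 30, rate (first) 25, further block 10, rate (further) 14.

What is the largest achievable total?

2755

Rank every tier by rate: Client S/T1 25 > Client B/T1 22 > Client F/T1 21 > Client F/T2 17 > Client S/T2 14 > Client P/T1 12 > Client B/T2 4 > Client P/T2 2.
Client S T1 at 25: fill all 30 ; 95 left.
Client B T1 at 22: fill all 50 ; 45 left.
Fill Client F T1 block (35 at 21) ; 10 left.
Client F/T2: +10 of 40 at 17; pool empty.
Total = 25×30 + 22×50 + 21×35 + 17×10 = 2755.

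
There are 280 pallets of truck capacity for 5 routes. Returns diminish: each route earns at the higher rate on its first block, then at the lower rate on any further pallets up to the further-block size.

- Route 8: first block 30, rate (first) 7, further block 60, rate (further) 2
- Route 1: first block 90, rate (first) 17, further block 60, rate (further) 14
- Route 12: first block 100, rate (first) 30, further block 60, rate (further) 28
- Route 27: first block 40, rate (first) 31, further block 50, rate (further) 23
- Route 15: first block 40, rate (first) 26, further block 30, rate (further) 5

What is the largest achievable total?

7880

Treat each block as its own option and order by rate: Route 27/tier1 31 > Route 12/tier1 30 > Route 12/tier2 28 > Route 15/tier1 26 > Route 27/tier2 23 > Route 1/tier1 17 > Route 1/tier2 14 > Route 8/tier1 7 > Route 15/tier2 5 > Route 8/tier2 2.
Fill Route 27 tier1 block (40 at 31) ; 240 left.
Route 12/tier1 (30): +100 ; 140 left.
Fill Route 12 tier2 block (60 at 28) ; 80 left.
Route 15 tier1 at 26: fill all 40 ; 40 left.
40 remain; put them into Route 27 tier2 at 23.
Total = 31×40 + 30×100 + 28×60 + 26×40 + 23×40 = 7880.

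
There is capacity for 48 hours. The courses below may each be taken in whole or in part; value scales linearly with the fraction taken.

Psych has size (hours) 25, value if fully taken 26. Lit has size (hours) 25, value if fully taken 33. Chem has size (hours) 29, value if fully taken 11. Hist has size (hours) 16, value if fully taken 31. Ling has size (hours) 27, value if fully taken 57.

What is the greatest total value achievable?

94.6

Best value per unit of size first: Ling 57/27≈2.11, Hist 31/16≈1.94, Lit 33/25≈1.32, Psych 26/25≈1.04, Chem 11/29≈0.379.
Take all of Ling (27 hours, value 57) → 21 hours left.
All 16 hours of Hist fit (value 31) → 5 remain.
Only 5 hours remain; take 5/25 of Lit for value 33×5/25 = 6.6.
Total value = 94.6.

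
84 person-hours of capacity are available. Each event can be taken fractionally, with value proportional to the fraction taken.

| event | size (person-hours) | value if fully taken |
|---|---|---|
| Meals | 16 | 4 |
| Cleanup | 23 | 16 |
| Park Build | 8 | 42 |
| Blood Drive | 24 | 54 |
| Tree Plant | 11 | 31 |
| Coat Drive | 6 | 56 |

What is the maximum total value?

Rank by value-to-size ratio: Coat Drive 56/6≈9.33, Park Build 42/8≈5.25, Tree Plant 31/11≈2.82, Blood Drive 54/24≈2.25, Cleanup 16/23≈0.696, Meals 4/16≈0.25.
All 6 person-hours of Coat Drive fit (value 56) → 78 remain.
All 8 person-hours of Park Build fit (value 42) → 70 remain.
Tree Plant: take in full, 11 person-hours for value 31 → 59 left.
Take all of Blood Drive (24 person-hours, value 54) → 35 person-hours left.
Take all of Cleanup (23 person-hours, value 16) → 12 person-hours left.
12 person-hours left: a 12/16 share of Meals gives 4×12/16 = 3.
Total value = 202.

202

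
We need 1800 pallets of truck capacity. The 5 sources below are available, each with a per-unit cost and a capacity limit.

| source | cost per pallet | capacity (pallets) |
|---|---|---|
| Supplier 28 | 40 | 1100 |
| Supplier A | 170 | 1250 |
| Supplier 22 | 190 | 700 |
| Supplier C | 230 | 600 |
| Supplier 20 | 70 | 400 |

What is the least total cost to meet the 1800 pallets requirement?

123000

Use sources in increasing cost order.
Supplier 28 (40): use full 1100 → 700 pallets to go.
Supplier 20 (70): use full 400 → 300 pallets to go.
Take 300 from Supplier A at 170 to finish.
Supplier 22, Supplier C: unused.
Cost = 1100×40 + 400×70 + 300×170 = 123000.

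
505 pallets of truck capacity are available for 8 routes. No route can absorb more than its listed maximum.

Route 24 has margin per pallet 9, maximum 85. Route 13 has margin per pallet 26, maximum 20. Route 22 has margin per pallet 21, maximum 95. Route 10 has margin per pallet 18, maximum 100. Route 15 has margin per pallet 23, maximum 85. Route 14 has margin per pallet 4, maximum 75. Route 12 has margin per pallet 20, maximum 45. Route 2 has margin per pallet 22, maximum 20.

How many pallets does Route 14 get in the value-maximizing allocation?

Rank by margin per pallet: Route 13 26 > Route 15 23 > Route 2 22 > Route 22 21 > Route 12 20 > Route 10 18 > Route 24 9 > Route 14 4.
Route 13: +20 to 20 (cap) ; 485 left.
Route 15: +85 to 85 (cap) ; 400 left.
Give Route 2 20 to hit its cap of 20 ; 380 left.
Route 22 takes 95 to reach its cap of 95 ; 285 left.
Give Route 12 45 to hit its cap of 45 ; 240 left.
Route 10: +100 to 100 (cap) ; 140 left.
Route 24: +85 to 85 (cap) ; 55 left.
Route 14: +55 (room for 75) → 55. Pool exhausted.

55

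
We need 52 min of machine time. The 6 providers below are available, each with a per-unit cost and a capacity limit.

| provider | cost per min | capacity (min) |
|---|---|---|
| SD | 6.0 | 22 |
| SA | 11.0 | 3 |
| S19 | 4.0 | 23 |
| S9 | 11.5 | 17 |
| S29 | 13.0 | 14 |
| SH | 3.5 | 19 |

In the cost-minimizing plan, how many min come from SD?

10

Use providers in increasing cost order.
SH at 3.5: take all 19 min — 33 still needed.
S19 at 4.0: take all 23 min — 10 still needed.
SD at 6.0: take 10 of its 22 — requirement met.
SA, S9, S29: unused.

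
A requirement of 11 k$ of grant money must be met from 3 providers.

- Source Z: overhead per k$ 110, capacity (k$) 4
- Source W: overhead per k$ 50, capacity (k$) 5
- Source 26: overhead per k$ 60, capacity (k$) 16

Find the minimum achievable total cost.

Use providers in increasing cost order.
Source W at 50: take all 5 k$ → 6 still needed.
Source 26 at 60: take 6 of its 16 → requirement met.
Source Z: unused.
Cost = 5×50 + 6×60 = 610.

610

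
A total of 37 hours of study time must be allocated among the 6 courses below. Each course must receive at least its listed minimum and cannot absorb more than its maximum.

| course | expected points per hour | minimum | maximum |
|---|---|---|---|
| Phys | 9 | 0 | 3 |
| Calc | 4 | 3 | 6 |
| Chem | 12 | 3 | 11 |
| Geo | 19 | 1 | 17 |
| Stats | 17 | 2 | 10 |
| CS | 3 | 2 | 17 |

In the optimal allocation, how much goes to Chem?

Meeting every minimum uses 0+3+3+1+2+2 = 11 hours, leaving 26.
Highest expected points per hour first: Geo 19 > Stats 17 > Chem 12 > Phys 9 > Calc 4 > CS 3.
Geo takes 16 more to reach its cap of 17 ; 10 left.
Give Stats 8 more to hit its cap of 10 ; 2 left.
Chem: +2 (room for 8) → 5. Pool exhausted.

5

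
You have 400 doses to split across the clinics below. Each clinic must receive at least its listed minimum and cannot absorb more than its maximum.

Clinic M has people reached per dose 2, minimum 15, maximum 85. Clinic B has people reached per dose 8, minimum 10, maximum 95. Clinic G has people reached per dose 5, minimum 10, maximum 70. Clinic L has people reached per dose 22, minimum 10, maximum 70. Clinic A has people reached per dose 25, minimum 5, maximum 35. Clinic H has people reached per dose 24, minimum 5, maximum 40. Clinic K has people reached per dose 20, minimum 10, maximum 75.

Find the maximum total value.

Meeting every minimum uses 15+10+10+10+5+5+10 = 65 doses, leaving 335.
Rank by people reached per dose: Clinic A 25 > Clinic H 24 > Clinic L 22 > Clinic K 20 > Clinic B 8 > Clinic G 5 > Clinic M 2.
Give Clinic A 30 more to hit its cap of 35 → 305 left.
Clinic H takes 35 more to reach its cap of 40 → 270 left.
Clinic L: +60 to 70 (cap) → 210 left.
Give Clinic K 65 more to hit its cap of 75 → 145 left.
Give Clinic B 85 more to hit its cap of 95 → 60 left.
Clinic G takes 60 more to reach its cap of 70 → 0 left.
Total = 2×15 + 8×95 + 5×70 + 22×70 + 25×35 + 24×40 + 20×75 = 6015.

6015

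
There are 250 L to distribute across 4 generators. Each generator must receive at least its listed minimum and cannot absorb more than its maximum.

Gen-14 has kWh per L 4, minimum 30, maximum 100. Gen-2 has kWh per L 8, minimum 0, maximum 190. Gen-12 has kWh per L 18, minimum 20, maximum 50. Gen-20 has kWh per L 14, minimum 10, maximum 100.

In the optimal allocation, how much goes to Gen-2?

Meeting every minimum uses 30+0+20+10 = 60 L, leaving 190.
Highest kWh per L first: Gen-12 18 > Gen-20 14 > Gen-2 8 > Gen-14 4.
Gen-12: +30 to 50 (cap) — 160 left.
Give Gen-20 90 more to hit its cap of 100 — 70 left.
Gen-2 has room for 190 more but only 70 remain, so it gets 70.

70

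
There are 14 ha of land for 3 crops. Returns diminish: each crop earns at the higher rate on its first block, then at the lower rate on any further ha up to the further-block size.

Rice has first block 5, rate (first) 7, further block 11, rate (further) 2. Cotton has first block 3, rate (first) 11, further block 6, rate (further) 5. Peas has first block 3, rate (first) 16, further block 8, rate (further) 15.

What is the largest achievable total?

Treat each block as its own option and order by rate: Peas/first 16 > Peas/second 15 > Cotton/first 11 > Rice/first 7 > Cotton/second 5 > Rice/second 2.
Peas/first (16): +3 → 11 left.
Peas second at 15: fill all 8 → 3 left.
Cotton/first (11): +3 → 0 left.
Total = 16×3 + 15×8 + 11×3 = 201.

201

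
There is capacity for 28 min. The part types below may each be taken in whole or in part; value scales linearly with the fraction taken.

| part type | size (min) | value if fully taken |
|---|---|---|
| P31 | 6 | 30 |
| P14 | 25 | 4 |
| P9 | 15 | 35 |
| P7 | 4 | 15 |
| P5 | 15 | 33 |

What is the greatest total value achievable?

Sort by value density: P31 30/6≈5, P7 15/4≈3.75, P9 35/15≈2.33, P5 33/15≈2.2, P14 4/25≈0.16.
P31: take in full, 6 min for value 30 — 22 left.
P7: take in full, 4 min for value 15 — 18 left.
P9: take in full, 15 min for value 35 — 3 left.
Only 3 min remain; take 3/15 of P5 for value 33×3/15 = 6.6.
Total value = 86.6.

86.6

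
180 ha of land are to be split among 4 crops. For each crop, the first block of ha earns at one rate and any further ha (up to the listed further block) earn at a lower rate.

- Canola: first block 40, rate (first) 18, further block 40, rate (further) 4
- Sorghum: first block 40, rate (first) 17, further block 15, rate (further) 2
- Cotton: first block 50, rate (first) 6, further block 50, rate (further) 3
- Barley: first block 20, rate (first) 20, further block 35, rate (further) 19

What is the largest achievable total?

Order all 8 blocks by rate: Barley/tier1 20 > Barley/tier2 19 > Canola/tier1 18 > Sorghum/tier1 17 > Cotton/tier1 6 > Canola/tier2 4 > Cotton/tier2 3 > Sorghum/tier2 2.
Barley tier1 at 20: fill all 20 ; 160 left.
Barley tier2 at 19: fill all 35 ; 125 left.
Fill Canola tier1 block (40 at 18) ; 85 left.
Sorghum/tier1 (17): +40 ; 45 left.
Cotton tier1 at 6: only 45 left, fill 45.
Total = 20×20 + 19×35 + 18×40 + 17×40 + 6×45 = 2735.

2735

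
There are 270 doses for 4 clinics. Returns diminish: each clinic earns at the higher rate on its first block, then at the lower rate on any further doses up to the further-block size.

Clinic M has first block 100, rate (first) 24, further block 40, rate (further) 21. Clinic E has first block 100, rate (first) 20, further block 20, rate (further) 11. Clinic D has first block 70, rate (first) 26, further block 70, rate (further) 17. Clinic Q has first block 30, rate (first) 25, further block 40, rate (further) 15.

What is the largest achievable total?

Order all 8 blocks by rate: Clinic D/first 26 > Clinic Q/first 25 > Clinic M/first 24 > Clinic M/second 21 > Clinic E/first 20 > Clinic D/second 17 > Clinic Q/second 15 > Clinic E/second 11.
Fill Clinic D first block (70 at 26) — 200 left.
Fill Clinic Q first block (30 at 25) — 170 left.
Clinic M/first (24): +100 — 70 left.
Clinic M/second (21): +40 — 30 left.
Clinic E first at 20: only 30 left, fill 30.
Total = 26×70 + 25×30 + 24×100 + 21×40 + 20×30 = 6410.

6410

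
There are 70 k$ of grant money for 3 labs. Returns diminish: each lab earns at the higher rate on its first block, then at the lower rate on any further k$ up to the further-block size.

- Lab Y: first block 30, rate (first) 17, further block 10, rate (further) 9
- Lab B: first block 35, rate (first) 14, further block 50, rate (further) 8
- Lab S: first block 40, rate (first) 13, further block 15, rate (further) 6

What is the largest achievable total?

1065

Order all 6 blocks by rate: Lab Y/tier1 17 > Lab B/tier1 14 > Lab S/tier1 13 > Lab Y/tier2 9 > Lab B/tier2 8 > Lab S/tier2 6.
Fill Lab Y tier1 block (30 at 17) → 40 left.
Fill Lab B tier1 block (35 at 14) → 5 left.
Lab S tier1 at 13: only 5 left, fill 5.
Total = 17×30 + 14×35 + 13×5 = 1065.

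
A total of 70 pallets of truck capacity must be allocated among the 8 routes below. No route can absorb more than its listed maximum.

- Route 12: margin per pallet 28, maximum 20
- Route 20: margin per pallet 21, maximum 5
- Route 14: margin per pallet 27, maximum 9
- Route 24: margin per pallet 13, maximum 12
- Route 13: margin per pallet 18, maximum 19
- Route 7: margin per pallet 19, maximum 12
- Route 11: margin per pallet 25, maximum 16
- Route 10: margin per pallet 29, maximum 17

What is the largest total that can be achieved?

1858

Order the routes by margin per pallet: Route 10 29 > Route 12 28 > Route 14 27 > Route 11 25 > Route 20 21 > Route 7 19 > Route 13 18 > Route 24 13.
Route 10 takes 17 to reach its cap of 17 ; 53 left.
Give Route 12 20 to hit its cap of 20 ; 33 left.
Route 14: +9 to 9 (cap) ; 24 left.
Route 11 takes 16 to reach its cap of 16 ; 8 left.
Give Route 20 5 to hit its cap of 5 ; 3 left.
Route 7: +3 (room for 12) → 3. Pool exhausted.
Total = 28×20 + 21×5 + 27×9 + 19×3 + 25×16 + 29×17 = 1858.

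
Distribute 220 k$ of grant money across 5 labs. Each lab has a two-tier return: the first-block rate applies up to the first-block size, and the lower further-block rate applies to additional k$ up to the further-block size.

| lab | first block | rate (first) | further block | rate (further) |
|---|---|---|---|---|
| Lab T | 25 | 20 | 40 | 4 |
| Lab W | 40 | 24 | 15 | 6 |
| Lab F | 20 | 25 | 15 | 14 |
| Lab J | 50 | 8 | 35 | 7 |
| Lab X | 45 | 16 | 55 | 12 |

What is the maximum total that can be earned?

Rank every tier by rate: Lab F/T1 25 > Lab W/T1 24 > Lab T/T1 20 > Lab X/T1 16 > Lab F/T2 14 > Lab X/T2 12 > Lab J/T1 8 > Lab J/T2 7 > Lab W/T2 6 > Lab T/T2 4.
Fill Lab F T1 block (20 at 25) ; 200 left.
Fill Lab W T1 block (40 at 24) ; 160 left.
Lab T/T1 (20): +25 ; 135 left.
Lab X T1 at 16: fill all 45 ; 90 left.
Fill Lab F T2 block (15 at 14) ; 75 left.
Fill Lab X T2 block (55 at 12) ; 20 left.
Lab J/T1: +20 of 50 at 8; pool empty.
Total = 25×20 + 24×40 + 20×25 + 16×45 + 14×15 + 12×55 + 8×20 = 3710.

3710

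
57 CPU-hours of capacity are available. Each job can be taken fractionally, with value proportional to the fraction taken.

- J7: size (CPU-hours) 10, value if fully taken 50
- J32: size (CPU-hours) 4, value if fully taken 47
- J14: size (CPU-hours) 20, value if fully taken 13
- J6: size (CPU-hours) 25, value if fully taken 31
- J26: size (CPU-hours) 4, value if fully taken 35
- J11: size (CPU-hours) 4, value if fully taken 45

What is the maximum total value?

214.5

Sort by value density: J32 47/4≈11.8, J11 45/4≈11.2, J26 35/4≈8.75, J7 50/10≈5, J6 31/25≈1.24, J14 13/20≈0.65.
All 4 CPU-hours of J32 fit (value 47) — 53 remain.
Take all of J11 (4 CPU-hours, value 45) — 49 CPU-hours left.
All 4 CPU-hours of J26 fit (value 35) — 45 remain.
Take all of J7 (10 CPU-hours, value 50) — 35 CPU-hours left.
All 25 CPU-hours of J6 fit (value 31) — 10 remain.
Fill the last 10 CPU-hours with part of J14: 10/20 of it earns 6.5.
Total value = 214.5.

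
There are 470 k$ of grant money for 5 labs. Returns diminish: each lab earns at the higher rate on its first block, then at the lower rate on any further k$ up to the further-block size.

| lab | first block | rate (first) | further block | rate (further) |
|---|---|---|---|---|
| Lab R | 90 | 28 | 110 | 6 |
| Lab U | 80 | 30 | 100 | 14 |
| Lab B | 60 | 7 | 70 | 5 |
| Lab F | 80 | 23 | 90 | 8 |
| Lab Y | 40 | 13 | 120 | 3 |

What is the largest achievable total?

Treat each block as its own option and order by rate: Lab U/first 30 > Lab R/first 28 > Lab F/first 23 > Lab U/second 14 > Lab Y/first 13 > Lab F/second 8 > Lab B/first 7 > Lab R/second 6 > Lab B/second 5 > Lab Y/second 3.
Lab U/first (30): +80 → 390 left.
Lab R/first (28): +90 → 300 left.
Lab F first at 23: fill all 80 → 220 left.
Lab U/second (14): +100 → 120 left.
Fill Lab Y first block (40 at 13) → 80 left.
Lab F second at 8: only 80 left, fill 80.
Total = 30×80 + 28×90 + 23×80 + 14×100 + 13×40 + 8×80 = 9320.

9320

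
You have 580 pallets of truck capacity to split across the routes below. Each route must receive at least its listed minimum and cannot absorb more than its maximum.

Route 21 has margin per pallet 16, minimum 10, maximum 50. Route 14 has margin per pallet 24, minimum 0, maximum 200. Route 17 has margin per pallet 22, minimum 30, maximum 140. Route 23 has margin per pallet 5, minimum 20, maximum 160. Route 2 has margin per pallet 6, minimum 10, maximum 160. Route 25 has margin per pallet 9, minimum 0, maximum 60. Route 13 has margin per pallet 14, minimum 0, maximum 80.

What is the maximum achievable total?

Meeting every minimum uses 10+0+30+20+10+0+0 = 70 pallets, leaving 510.
Order the routes by margin per pallet: Route 14 24 > Route 17 22 > Route 21 16 > Route 13 14 > Route 25 9 > Route 2 6 > Route 23 5.
Give Route 14 200 more to hit its cap of 200 ; 310 left.
Route 17 takes 110 more to reach its cap of 140 ; 200 left.
Route 21: +40 to 50 (cap) ; 160 left.
Route 13: +80 to 80 (cap) ; 80 left.
Route 25: +60 to 60 (cap) ; 20 left.
Only 20 left; Route 2 takes them to reach 30.
Total = 16×50 + 24×200 + 22×140 + 5×20 + 6×30 + 9×60 + 14×80 = 10620.

10620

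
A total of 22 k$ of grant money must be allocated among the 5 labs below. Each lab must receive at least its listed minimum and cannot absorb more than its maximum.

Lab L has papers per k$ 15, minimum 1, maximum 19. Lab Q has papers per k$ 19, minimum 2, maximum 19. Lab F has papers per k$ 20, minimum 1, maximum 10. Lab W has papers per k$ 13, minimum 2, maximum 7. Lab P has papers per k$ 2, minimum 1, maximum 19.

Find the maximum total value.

Meeting every minimum uses 1+2+1+2+1 = 7 k$, leaving 15.
Highest papers per k$ first: Lab F 20 > Lab Q 19 > Lab L 15 > Lab W 13 > Lab P 2.
Give Lab F 9 more to hit its cap of 10 ; 6 left.
Lab Q: +6 (room for 17) → 8. Pool exhausted.
Total = 15×1 + 19×8 + 20×10 + 13×2 + 2×1 = 395.

395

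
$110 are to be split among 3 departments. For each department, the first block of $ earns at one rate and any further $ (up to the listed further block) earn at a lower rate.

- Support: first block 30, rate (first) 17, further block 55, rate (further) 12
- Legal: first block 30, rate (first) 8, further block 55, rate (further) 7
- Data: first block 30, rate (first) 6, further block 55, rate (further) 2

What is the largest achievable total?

1370

Rank every tier by rate: Support/T1 17 > Support/T2 12 > Legal/T1 8 > Legal/T2 7 > Data/T1 6 > Data/T2 2.
Fill Support T1 block (30 at 17) → 80 left.
Fill Support T2 block (55 at 12) → 25 left.
Legal/T1: +25 of 30 at 8; pool empty.
Total = 17×30 + 12×55 + 8×25 = 1370.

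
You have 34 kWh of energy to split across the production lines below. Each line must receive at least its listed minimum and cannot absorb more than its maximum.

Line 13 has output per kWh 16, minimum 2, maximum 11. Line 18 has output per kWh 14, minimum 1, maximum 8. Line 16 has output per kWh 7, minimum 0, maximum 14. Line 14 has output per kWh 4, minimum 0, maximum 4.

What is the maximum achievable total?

390

Meeting every minimum uses 2+1+0+0 = 3 kWh, leaving 31.
Rank by output per kWh: Line 13 16 > Line 18 14 > Line 16 7 > Line 14 4.
Line 13 takes 9 more to reach its cap of 11 — 22 left.
Give Line 18 7 more to hit its cap of 8 — 15 left.
Give Line 16 14 more to hit its cap of 14 — 1 left.
Line 14 has room for 4 more but only 1 remain, so it gets 1.
Total = 16×11 + 14×8 + 7×14 + 4×1 = 390.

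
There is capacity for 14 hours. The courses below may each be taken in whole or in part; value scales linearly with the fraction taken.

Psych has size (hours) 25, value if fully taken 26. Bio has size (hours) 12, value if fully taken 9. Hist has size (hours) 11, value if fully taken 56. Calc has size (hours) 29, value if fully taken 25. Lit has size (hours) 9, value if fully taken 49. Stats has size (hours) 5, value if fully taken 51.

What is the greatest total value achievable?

Sort by value density: Stats 51/5≈10.2, Lit 49/9≈5.44, Hist 56/11≈5.09, Psych 26/25≈1.04, Calc 25/29≈0.862, Bio 9/12≈0.75.
Take all of Stats (5 hours, value 51) — 9 hours left.
All 9 hours of Lit fit (value 49) — 0 remain.
Total value = 100.

100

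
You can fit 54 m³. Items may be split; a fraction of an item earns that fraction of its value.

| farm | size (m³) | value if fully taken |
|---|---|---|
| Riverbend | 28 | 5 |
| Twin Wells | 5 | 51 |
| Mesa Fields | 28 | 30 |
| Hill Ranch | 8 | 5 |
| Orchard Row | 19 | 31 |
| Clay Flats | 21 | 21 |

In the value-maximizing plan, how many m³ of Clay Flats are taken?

Rank by value-to-size ratio: Twin Wells 51/5≈10.2, Orchard Row 31/19≈1.63, Mesa Fields 30/28≈1.07, Clay Flats 21/21≈1, Hill Ranch 5/8≈0.625, Riverbend 5/28≈0.179.
All 5 m³ of Twin Wells fit (value 51) ; 49 remain.
All 19 m³ of Orchard Row fit (value 31) ; 30 remain.
Mesa Fields: take in full, 28 m³ for value 30 ; 2 left.
2 m³ left: a 2/21 share of Clay Flats gives 21×2/21 = 2.

2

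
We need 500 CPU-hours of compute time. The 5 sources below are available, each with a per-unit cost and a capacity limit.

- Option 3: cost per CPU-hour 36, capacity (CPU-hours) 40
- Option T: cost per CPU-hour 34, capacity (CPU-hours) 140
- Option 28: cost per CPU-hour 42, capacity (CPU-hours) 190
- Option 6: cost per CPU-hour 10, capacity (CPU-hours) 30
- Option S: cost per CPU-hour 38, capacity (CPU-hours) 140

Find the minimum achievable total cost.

Use sources in increasing cost order.
Option 6 at 10: take all 30 CPU-hours — 470 still needed.
Option T (34): use full 140 — 330 CPU-hours to go.
Option 3 (36): use full 40 — 290 CPU-hours to go.
Option S at 38: take all 140 CPU-hours — 150 still needed.
Take 150 from Option 28 at 42 to finish.
Cost = 30×10 + 140×34 + 40×36 + 140×38 + 150×42 = 18120.

18120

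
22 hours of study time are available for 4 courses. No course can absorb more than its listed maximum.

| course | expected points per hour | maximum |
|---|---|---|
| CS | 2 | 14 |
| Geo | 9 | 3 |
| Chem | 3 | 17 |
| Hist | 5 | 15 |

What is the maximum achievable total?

Rank by expected points per hour: Geo 9 > Hist 5 > Chem 3 > CS 2.
Geo: +3 to 3 (cap) → 19 left.
Give Hist 15 to hit its cap of 15 → 4 left.
Chem has room for 17 but only 4 remain, so it gets 4.
Total = 9×3 + 3×4 + 5×15 = 114.

114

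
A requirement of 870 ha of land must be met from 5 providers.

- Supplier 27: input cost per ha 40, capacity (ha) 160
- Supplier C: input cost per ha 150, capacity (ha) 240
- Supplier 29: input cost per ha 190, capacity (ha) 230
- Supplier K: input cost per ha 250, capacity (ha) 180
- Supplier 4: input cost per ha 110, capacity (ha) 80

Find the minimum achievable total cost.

Use providers in increasing cost order.
Supplier 27 at 40: take all 160 ha ; 710 still needed.
Supplier 4 at 110: take all 80 ha ; 630 still needed.
Supplier C (150): use full 240 ; 390 ha to go.
Supplier 29 (190): use full 230 ; 160 ha to go.
Supplier K at 250: take 160 of its 180 ; requirement met.
Cost = 160×40 + 80×110 + 240×150 + 230×190 + 160×250 = 134900.

134900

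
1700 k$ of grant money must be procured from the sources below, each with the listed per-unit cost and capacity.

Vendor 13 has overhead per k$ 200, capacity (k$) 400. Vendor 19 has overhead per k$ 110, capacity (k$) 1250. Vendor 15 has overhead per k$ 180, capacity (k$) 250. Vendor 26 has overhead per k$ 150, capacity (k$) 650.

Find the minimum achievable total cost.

Use sources in increasing cost order.
Vendor 19 (110): use full 1250 → 450 k$ to go.
Vendor 26 at 150: take 450 of its 650 → requirement met.
Vendor 15, Vendor 13: unused.
Cost = 1250×110 + 450×150 = 205000.

205000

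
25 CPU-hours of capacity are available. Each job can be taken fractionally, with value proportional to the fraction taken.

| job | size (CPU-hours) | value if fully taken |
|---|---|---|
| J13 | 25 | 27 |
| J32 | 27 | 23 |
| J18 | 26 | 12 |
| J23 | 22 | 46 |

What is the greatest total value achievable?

49.24

Rank by value-to-size ratio: J23 46/22≈2.09, J13 27/25≈1.08, J32 23/27≈0.852, J18 12/26≈0.462.
Take all of J23 (22 CPU-hours, value 46) → 3 CPU-hours left.
3 CPU-hours left: a 3/25 share of J13 gives 27×3/25 = 3.24.
Total value = 49.24.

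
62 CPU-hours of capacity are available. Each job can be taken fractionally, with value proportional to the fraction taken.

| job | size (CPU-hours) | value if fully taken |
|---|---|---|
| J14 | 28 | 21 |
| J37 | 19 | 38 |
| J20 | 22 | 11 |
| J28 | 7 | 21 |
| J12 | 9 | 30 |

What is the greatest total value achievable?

Rank by value-to-size ratio: J12 30/9≈3.33, J28 21/7≈3, J37 38/19≈2, J14 21/28≈0.75, J20 11/22≈0.5.
All 9 CPU-hours of J12 fit (value 30) — 53 remain.
J28: take in full, 7 CPU-hours for value 21 — 46 left.
All 19 CPU-hours of J37 fit (value 38) — 27 remain.
Fill the last 27 CPU-hours with part of J14: 27/28 of it earns 20.25.
Total value = 109.25.

109.25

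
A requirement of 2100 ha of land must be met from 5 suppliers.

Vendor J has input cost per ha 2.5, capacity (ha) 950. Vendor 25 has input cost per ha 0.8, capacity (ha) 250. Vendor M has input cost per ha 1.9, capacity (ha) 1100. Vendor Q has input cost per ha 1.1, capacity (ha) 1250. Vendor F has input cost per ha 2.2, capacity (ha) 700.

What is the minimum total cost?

Use suppliers in increasing cost order.
Vendor 25 at 0.8: take all 250 ha — 1850 still needed.
Take 1250 from Vendor Q at 1.1 — need 600 more.
Vendor M at 1.9: take 600 of its 1100 — requirement met.
Vendor F, Vendor J: unused.
Cost = 250×0.8 + 1250×1.1 + 600×1.9 = 2715.

2715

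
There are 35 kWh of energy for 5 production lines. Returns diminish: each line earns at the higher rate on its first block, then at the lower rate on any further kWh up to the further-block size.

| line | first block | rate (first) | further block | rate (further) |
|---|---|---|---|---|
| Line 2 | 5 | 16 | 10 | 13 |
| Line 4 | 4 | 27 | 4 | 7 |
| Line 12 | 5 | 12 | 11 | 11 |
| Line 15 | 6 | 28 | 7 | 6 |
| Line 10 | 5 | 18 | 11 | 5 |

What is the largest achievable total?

Order all 10 blocks by rate: Line 15/first 28 > Line 4/first 27 > Line 10/first 18 > Line 2/first 16 > Line 2/second 13 > Line 12/first 12 > Line 12/second 11 > Line 4/second 7 > Line 15/second 6 > Line 10/second 5.
Line 15/first (28): +6 ; 29 left.
Fill Line 4 first block (4 at 27) ; 25 left.
Line 10 first at 18: fill all 5 ; 20 left.
Line 2 first at 16: fill all 5 ; 15 left.
Line 2/second (13): +10 ; 5 left.
Fill Line 12 first block (5 at 12) ; 0 left.
Total = 28×6 + 27×4 + 18×5 + 16×5 + 13×10 + 12×5 = 636.

636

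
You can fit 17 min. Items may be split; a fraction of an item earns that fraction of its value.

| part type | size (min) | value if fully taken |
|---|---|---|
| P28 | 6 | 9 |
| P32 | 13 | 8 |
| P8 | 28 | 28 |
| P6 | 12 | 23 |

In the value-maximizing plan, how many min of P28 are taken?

Best value per unit of size first: P6 23/12≈1.92, P28 9/6≈1.5, P8 28/28≈1, P32 8/13≈0.615.
Take all of P6 (12 min, value 23) → 5 min left.
Fill the last 5 min with part of P28: 5/6 of it earns 7.5.

5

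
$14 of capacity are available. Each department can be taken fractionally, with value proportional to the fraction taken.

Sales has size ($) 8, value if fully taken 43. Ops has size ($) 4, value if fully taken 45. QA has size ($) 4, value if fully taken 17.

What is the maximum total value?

Rank by value-to-size ratio: Ops 45/4≈11.2, Sales 43/8≈5.38, QA 17/4≈4.25.
Take all of Ops (4 $, value 45) → 10 $ left.
All 8 $ of Sales fit (value 43) → 2 remain.
Fill the last 2 $ with part of QA: 2/4 of it earns 8.5.
Total value = 96.5.

96.5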